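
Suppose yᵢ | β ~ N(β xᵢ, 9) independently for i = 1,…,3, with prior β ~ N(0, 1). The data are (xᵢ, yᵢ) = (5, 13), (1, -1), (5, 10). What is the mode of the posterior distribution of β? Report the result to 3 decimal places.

log p(β | y) = −Σ(yᵢ − βxᵢ)²/(2·9) − β²/(2·1) + const.
Setting the derivative to zero: Σxᵢ(yᵢ − βxᵢ)/9 − β/1 = 0, so β = Σxᵢyᵢ / (Σxᵢ² + σ²/τ²).
Σxᵢyᵢ = 5·13 + 1·(-1) + 5·10 = 114; Σxᵢ² = 51; σ²/τ² = 9.
β̂_MAP = 114 / (51 + 9) = 114/60 ≈ 1.900.

β̂_MAP = 1.900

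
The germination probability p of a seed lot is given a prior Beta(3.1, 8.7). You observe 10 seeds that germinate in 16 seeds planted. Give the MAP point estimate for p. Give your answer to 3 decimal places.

Prior: Beta(3.1, 8.7).
Data: 10 successes in 16 trials. The binomial likelihood contributes p^10(1−p)^6, so the posterior is Beta(3.1+10, 8.7+6) = Beta(13.1, 14.7).
For Beta(a, b) with a, b > 1 the mode is (a−1)/(a+b−2) = 12.1/25.8 ≈ 0.469.

p̂_MAP = 0.469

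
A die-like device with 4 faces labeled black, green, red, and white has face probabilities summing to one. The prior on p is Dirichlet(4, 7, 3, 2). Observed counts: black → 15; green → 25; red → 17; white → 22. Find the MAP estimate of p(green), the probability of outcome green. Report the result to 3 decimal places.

MAP estimate of p(green) = 0.341

The posterior is Dirichlet(αᵢ + nᵢ) = Dirichlet(19, 32, 20, 24).
For a Dirichlet(a₁,…,a_K) with all aᵢ > 1, the mode has j-th component (aⱼ − 1)/(Σaᵢ − K).
Here Σaᵢ = 95 and K = 4, so p(green) = (32 − 1)/(95 − 4) = 31/91 ≈ 0.341.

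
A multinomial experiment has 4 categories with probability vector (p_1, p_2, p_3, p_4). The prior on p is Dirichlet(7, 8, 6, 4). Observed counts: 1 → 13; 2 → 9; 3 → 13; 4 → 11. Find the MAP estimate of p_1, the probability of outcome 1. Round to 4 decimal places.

MAP estimate: 0.2836

The posterior is Dirichlet(αᵢ + nᵢ) = Dirichlet(20, 17, 19, 15).
For a Dirichlet(a₁,…,a_K) with all aᵢ > 1, the mode has j-th component (aⱼ − 1)/(Σaᵢ − K).
Here Σaᵢ = 71 and K = 4, so p_1 = (20 − 1)/(71 − 4) = 19/67 ≈ 0.2836.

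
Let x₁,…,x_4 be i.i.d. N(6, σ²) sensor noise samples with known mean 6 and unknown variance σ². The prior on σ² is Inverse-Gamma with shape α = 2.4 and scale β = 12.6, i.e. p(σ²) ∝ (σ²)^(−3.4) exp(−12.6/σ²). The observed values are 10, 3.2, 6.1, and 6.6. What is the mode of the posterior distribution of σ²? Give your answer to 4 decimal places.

Sum of squared deviations about the known mean: SS = (10−6)² + (3.2−6)² + (6.1−6)² + (6.6−6)² = 24.21.
The Normal likelihood contributes (σ²)^(−n/2) exp(−SS/(2σ²)), so the posterior is Inverse-Gamma(α + n/2, β + SS/2) = Inverse-Gamma(4.4, 24.705).
The mode of Inverse-Gamma(a, b) is b/(a+1) = 24.705/5.4 ≈ 4.5750.

σ̂²_MAP = 4.5750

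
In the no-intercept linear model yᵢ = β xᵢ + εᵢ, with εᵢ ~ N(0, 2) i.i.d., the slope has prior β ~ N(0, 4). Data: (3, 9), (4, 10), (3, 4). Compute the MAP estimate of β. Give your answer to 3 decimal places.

log p(β | y) = −Σ(yᵢ − βxᵢ)²/(2·2) − β²/(2·4) + const.
Setting the derivative to zero: Σxᵢ(yᵢ − βxᵢ)/2 − β/4 = 0, so β = Σxᵢyᵢ / (Σxᵢ² + σ²/τ²).
Σxᵢyᵢ = 3·9 + 4·10 + 3·4 = 79; Σxᵢ² = 34; σ²/τ² = 0.5.
β̂_MAP = 79 / (34 + 0.5) = 79/34.5 ≈ 2.290.

β̂_MAP = 2.290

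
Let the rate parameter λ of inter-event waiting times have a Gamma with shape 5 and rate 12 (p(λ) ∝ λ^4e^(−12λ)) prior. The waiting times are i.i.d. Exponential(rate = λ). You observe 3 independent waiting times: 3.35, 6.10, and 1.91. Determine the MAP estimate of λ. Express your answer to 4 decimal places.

λ̂_MAP = 0.2997

The Exponential(rate=λ) likelihood is ∝ λ^n e^(−λΣtᵢ). Here n = 3 and Σtᵢ = 3.35 + 6.10 + 1.91 = 11.36.
Posterior ∝ λ^4e^(−12λ) · λ^3e^(−11.36λ) = λ^7e^(−23.36λ), i.e. Gamma(8, 23.36).
Mode = (a−1)/b = 7/23.36 ≈ 0.2997.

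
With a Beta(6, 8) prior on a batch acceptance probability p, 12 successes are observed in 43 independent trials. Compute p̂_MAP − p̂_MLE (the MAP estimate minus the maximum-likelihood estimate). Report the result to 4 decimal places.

MAP − MLE = 0.0300

Posterior is Beta(18, 39); MAP = (18−1)/(57−2) = 17/55 ≈ 0.30909.
MLE ignores the prior: p̂_MLE = k/n = 12/43 ≈ 0.27907.
Difference = 17/55 − 12/43 = 71/2365 ≈ 0.0300.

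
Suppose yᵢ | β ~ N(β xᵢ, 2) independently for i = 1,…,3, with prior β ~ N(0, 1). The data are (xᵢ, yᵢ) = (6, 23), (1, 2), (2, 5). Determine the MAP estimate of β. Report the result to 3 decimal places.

β̂_MAP = 3.488

log p(β | y) = −Σ(yᵢ − βxᵢ)²/(2·2) − β²/(2·1) + const.
Setting the derivative to zero: Σxᵢ(yᵢ − βxᵢ)/2 − β/1 = 0, so β = Σxᵢyᵢ / (Σxᵢ² + σ²/τ²).
Σxᵢyᵢ = 6·23 + 1·2 + 2·5 = 150; Σxᵢ² = 41; σ²/τ² = 2.
β̂_MAP = 150 / (41 + 2) = 150/43 ≈ 3.488.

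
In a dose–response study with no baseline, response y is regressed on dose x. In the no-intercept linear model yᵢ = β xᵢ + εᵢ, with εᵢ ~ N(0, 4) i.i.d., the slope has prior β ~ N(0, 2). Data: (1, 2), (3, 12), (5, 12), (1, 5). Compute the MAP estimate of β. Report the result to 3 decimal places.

log p(β | y) = −Σ(yᵢ − βxᵢ)²/(2·4) − β²/(2·2) + const.
Setting the derivative to zero: Σxᵢ(yᵢ − βxᵢ)/4 − β/2 = 0, so β = Σxᵢyᵢ / (Σxᵢ² + σ²/τ²).
Σxᵢyᵢ = 1·2 + 3·12 + 5·12 + 1·5 = 103; Σxᵢ² = 36; σ²/τ² = 2.
β̂_MAP = 103 / (36 + 2) = 103/38 ≈ 2.711.

β̂_MAP = 2.711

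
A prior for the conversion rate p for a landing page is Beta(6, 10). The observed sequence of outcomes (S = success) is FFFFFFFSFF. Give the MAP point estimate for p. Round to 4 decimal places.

p̂_MAP = 0.2500

Prior: Beta(6, 10).
Data: 1 success in 10 trials (from the sequence). The binomial likelihood contributes p(1−p)^9, so the posterior is Beta(6+1, 10+9) = Beta(7, 19).
For Beta(a, b) with a, b > 1 the mode is (a−1)/(a+b−2) = 6/24 ≈ 0.2500.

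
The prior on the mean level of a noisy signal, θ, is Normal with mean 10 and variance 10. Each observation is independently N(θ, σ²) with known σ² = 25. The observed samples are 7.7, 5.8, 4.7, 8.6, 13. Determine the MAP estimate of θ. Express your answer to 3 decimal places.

θ̂_MAP = 8.640

n = 5; x̄ = (7.7 + 5.8 + 4.7 + 8.6 + 13)/5 = 39.8/5 = 7.96.
For a Normal prior and Normal likelihood with known variance, the posterior is Normal; its mode equals its mean, the precision-weighted average.
Prior precision 1/σ₀² = 1/10 = 0.1; data precision n/σ² = 5/25 = 0.2.
θ̂ = (0.1·10 + 0.2·7.96) / (0.1 + 0.2) = 2.592/0.3 = 8.640.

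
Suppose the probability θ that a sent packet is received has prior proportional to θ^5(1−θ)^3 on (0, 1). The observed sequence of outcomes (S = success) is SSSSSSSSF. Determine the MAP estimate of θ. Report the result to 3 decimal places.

The prior density ∝ θ^5(1−θ)^3 is the kernel of Beta(6, 4).
Data: 8 successes in 9 trials (from the sequence). The binomial likelihood contributes θ^8(1−θ)^1, so the posterior is Beta(6+8, 4+1) = Beta(14, 5).
For Beta(a, b) with a, b > 1 the mode is (a−1)/(a+b−2) = 13/17 ≈ 0.765.

θ̂_MAP = 0.765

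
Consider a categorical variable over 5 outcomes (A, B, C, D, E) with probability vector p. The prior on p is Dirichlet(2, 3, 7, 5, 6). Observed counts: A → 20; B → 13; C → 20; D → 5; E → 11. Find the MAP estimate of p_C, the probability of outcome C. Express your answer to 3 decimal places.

The posterior is Dirichlet(αᵢ + nᵢ) = Dirichlet(22, 16, 27, 10, 17).
For a Dirichlet(a₁,…,a_K) with all aᵢ > 1, the mode has j-th component (aⱼ − 1)/(Σaᵢ − K).
Here Σaᵢ = 92 and K = 5, so p_C = (27 − 1)/(92 − 5) = 26/87 ≈ 0.299.

MAP estimate of p_C = 0.299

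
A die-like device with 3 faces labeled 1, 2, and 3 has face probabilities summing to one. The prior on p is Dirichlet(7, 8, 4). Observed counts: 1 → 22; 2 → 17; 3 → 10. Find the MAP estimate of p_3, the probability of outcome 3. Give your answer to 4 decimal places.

The posterior is Dirichlet(αᵢ + nᵢ) = Dirichlet(29, 25, 14).
For a Dirichlet(a₁,…,a_K) with all aᵢ > 1, the mode has j-th component (aⱼ − 1)/(Σaᵢ − K).
Here Σaᵢ = 68 and K = 3, so p_3 = (14 − 1)/(68 − 3) = 13/65 ≈ 0.2000.

MAP estimate: 0.2000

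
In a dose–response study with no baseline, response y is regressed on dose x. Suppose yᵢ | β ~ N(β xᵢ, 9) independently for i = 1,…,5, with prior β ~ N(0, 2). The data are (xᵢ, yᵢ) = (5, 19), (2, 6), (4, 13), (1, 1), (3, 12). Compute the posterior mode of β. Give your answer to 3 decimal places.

β̂_MAP = 3.294

log p(β | y) = −Σ(yᵢ − βxᵢ)²/(2·9) − β²/(2·2) + const.
Setting the derivative to zero: Σxᵢ(yᵢ − βxᵢ)/9 − β/2 = 0, so β = Σxᵢyᵢ / (Σxᵢ² + σ²/τ²).
Σxᵢyᵢ = 5·19 + 2·6 + 4·13 + 1·1 + 3·12 = 196; Σxᵢ² = 55; σ²/τ² = 4.5.
β̂_MAP = 196 / (55 + 4.5) = 196/59.5 ≈ 3.294.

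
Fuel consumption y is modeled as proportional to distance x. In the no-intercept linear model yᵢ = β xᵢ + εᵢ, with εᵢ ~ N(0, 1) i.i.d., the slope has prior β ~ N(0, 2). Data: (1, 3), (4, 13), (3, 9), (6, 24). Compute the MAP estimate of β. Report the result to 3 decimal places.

β̂_MAP = 3.616

log p(β | y) = −Σ(yᵢ − βxᵢ)²/(2·1) − β²/(2·2) + const.
Setting the derivative to zero: Σxᵢ(yᵢ − βxᵢ)/1 − β/2 = 0, so β = Σxᵢyᵢ / (Σxᵢ² + σ²/τ²).
Σxᵢyᵢ = 1·3 + 4·13 + 3·9 + 6·24 = 226; Σxᵢ² = 62; σ²/τ² = 0.5.
β̂_MAP = 226 / (62 + 0.5) = 226/62.5 ≈ 3.616.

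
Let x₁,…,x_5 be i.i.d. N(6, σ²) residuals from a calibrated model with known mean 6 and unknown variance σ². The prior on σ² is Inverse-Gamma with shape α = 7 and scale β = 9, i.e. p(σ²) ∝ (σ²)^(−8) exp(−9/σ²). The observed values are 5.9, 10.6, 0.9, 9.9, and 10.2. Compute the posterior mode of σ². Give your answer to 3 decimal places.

Sum of squared deviations about the known mean: SS = (5.9−6)² + (10.6−6)² + (0.9−6)² + (9.9−6)² + (10.2−6)² = 80.03.
The Normal likelihood contributes (σ²)^(−n/2) exp(−SS/(2σ²)), so the posterior is Inverse-Gamma(α + n/2, β + SS/2) = Inverse-Gamma(9.5, 49.015).
The mode of Inverse-Gamma(a, b) is b/(a+1) = 49.015/10.5 ≈ 4.668.

σ̂²_MAP = 4.668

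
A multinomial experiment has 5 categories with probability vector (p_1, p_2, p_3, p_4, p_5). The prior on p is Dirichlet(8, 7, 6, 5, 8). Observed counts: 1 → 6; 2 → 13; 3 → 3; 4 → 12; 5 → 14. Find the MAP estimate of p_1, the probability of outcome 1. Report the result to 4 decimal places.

The posterior is Dirichlet(αᵢ + nᵢ) = Dirichlet(14, 20, 9, 17, 22).
For a Dirichlet(a₁,…,a_K) with all aᵢ > 1, the mode has j-th component (aⱼ − 1)/(Σaᵢ − K).
Here Σaᵢ = 82 and K = 5, so p_1 = (14 − 1)/(82 − 5) = 13/77 ≈ 0.1688.

MAP estimate: 0.1688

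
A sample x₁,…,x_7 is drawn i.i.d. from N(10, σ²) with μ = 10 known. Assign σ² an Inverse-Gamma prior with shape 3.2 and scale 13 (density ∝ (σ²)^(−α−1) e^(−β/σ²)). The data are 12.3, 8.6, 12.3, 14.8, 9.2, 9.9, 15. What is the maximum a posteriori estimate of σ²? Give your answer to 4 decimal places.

σ̂²_MAP = 5.6643

Sum of squared deviations about the known mean: SS = (12.3−10)² + (8.6−10)² + (12.3−10)² + (14.8−10)² + (9.2−10)² + (9.9−10)² + (15−10)² = 61.23.
The Normal likelihood contributes (σ²)^(−n/2) exp(−SS/(2σ²)), so the posterior is Inverse-Gamma(α + n/2, β + SS/2) = Inverse-Gamma(6.7, 43.615).
The mode of Inverse-Gamma(a, b) is b/(a+1) = 43.615/7.7 ≈ 5.6643.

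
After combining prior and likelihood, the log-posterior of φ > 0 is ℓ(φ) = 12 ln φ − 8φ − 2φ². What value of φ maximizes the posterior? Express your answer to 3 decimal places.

φ̂_MAP = 1.000

ℓ'(φ) = 12/φ − 8 − 4φ. Setting this to zero and multiplying by φ: 4φ² + 8φ − 12 = 0.
φ = (−8 + √(8² + 4·4·12)) / (2·4) = (−8 + √256) / 8 = (−8 + 16)/8 = 1.
ℓ''(φ) = −12/φ² − 4 < 0, confirming a maximum.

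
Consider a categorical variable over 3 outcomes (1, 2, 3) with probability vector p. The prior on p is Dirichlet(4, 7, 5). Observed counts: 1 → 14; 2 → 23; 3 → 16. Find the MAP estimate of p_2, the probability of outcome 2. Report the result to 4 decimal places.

The posterior is Dirichlet(αᵢ + nᵢ) = Dirichlet(18, 30, 21).
For a Dirichlet(a₁,…,a_K) with all aᵢ > 1, the mode has j-th component (aⱼ − 1)/(Σaᵢ − K).
Here Σaᵢ = 69 and K = 3, so p_2 = (30 − 1)/(69 − 3) = 29/66 ≈ 0.4394.

MAP estimate: 0.4394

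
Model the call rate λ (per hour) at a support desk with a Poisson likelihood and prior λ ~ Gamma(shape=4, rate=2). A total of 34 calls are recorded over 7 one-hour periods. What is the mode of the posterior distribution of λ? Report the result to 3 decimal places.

λ̂_MAP = 4.111

Σxᵢ = 34, n = 7.
Posterior ∝ λ^3e^(−2λ) · λ^34e^(−7λ) = λ^37e^(−9λ), i.e. Gamma(shape=38, rate=9).
The mode of a Gamma(a, b) with a ≥ 1 (shape–rate) is (a−1)/b = 37/9 ≈ 4.111.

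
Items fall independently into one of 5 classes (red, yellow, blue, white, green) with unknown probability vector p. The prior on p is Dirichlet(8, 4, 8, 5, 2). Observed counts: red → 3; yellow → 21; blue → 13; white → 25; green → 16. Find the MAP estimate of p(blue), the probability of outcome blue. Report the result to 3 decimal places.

MAP estimate of p(blue) = 0.200

The posterior is Dirichlet(αᵢ + nᵢ) = Dirichlet(11, 25, 21, 30, 18).
For a Dirichlet(a₁,…,a_K) with all aᵢ > 1, the mode has j-th component (aⱼ − 1)/(Σaᵢ − K).
Here Σaᵢ = 105 and K = 5, so p(blue) = (21 − 1)/(105 − 5) = 20/100 ≈ 0.200.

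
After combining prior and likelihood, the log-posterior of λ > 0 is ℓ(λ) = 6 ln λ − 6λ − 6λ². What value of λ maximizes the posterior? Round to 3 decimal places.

ℓ'(λ) = 6/λ − 6 − 12λ. Setting this to zero and multiplying by λ: 12λ² + 6λ − 6 = 0.
λ = (−6 + √(6² + 4·12·6)) / (2·12) = (−6 + √324) / 24 = (−6 + 18)/24 = 1/2.
ℓ''(λ) = −6/λ² − 12 < 0, confirming a maximum.

λ̂_MAP = 0.500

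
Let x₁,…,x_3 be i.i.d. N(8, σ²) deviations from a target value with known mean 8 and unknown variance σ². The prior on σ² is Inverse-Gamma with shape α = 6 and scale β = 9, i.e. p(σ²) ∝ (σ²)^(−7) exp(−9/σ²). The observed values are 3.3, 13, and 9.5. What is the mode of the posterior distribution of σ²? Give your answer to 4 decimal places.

Sum of squared deviations about the known mean: SS = (3.3−8)² + (13−8)² + (9.5−8)² = 49.34.
The Normal likelihood contributes (σ²)^(−n/2) exp(−SS/(2σ²)), so the posterior is Inverse-Gamma(α + n/2, β + SS/2) = Inverse-Gamma(7.5, 33.67).
The mode of Inverse-Gamma(a, b) is b/(a+1) = 33.67/8.5 ≈ 3.9612.

σ̂²_MAP = 3.9612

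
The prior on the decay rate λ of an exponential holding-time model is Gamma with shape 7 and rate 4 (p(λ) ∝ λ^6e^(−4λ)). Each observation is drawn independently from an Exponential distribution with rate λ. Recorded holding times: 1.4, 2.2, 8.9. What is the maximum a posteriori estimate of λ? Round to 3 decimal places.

The Exponential(rate=λ) likelihood is ∝ λ^n e^(−λΣtᵢ). Here n = 3 and Σtᵢ = 1.4 + 2.2 + 8.9 = 12.5.
Posterior ∝ λ^6e^(−4λ) · λ^3e^(−12.5λ) = λ^9e^(−16.5λ), i.e. Gamma(10, 16.5).
Mode = (a−1)/b = 9/16.5 ≈ 0.545.

λ̂_MAP = 0.545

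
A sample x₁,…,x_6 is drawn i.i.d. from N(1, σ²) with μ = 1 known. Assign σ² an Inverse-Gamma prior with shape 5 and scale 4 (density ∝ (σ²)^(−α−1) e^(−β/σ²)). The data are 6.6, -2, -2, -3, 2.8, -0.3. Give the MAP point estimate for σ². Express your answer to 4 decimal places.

σ̂²_MAP = 4.3494

Sum of squared deviations about the known mean: SS = (6.6−1)² + (-2−1)² + (-2−1)² + (-3−1)² + (2.8−1)² + (-0.3−1)² = 70.29.
The Normal likelihood contributes (σ²)^(−n/2) exp(−SS/(2σ²)), so the posterior is Inverse-Gamma(α + n/2, β + SS/2) = Inverse-Gamma(8, 39.145).
The mode of Inverse-Gamma(a, b) is b/(a+1) = 39.145/9 ≈ 4.3494.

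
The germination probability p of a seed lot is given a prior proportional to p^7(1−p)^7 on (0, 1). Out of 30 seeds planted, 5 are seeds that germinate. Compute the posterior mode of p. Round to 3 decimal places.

The prior density ∝ p^7(1−p)^7 is the kernel of Beta(8, 8).
Data: 5 successes in 30 trials. The binomial likelihood contributes p^5(1−p)^25, so the posterior is Beta(8+5, 8+25) = Beta(13, 33).
For Beta(a, b) with a, b > 1 the mode is (a−1)/(a+b−2) = 12/44 ≈ 0.273.

p̂_MAP = 0.273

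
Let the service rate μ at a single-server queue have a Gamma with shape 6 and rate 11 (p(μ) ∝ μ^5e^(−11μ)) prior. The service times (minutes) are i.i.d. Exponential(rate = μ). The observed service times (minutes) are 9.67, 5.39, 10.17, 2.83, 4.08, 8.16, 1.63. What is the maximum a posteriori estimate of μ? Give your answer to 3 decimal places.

μ̂_MAP = 0.227

The Exponential(rate=μ) likelihood is ∝ μ^n e^(−μΣtᵢ). Here n = 7 and Σtᵢ = 9.67 + 5.39 + 10.17 + 2.83 + 4.08 + 8.16 + 1.63 = 41.93.
Posterior ∝ μ^5e^(−11μ) · μ^7e^(−41.93μ) = μ^12e^(−52.93μ), i.e. Gamma(13, 52.93).
Mode = (a−1)/b = 12/52.93 ≈ 0.227.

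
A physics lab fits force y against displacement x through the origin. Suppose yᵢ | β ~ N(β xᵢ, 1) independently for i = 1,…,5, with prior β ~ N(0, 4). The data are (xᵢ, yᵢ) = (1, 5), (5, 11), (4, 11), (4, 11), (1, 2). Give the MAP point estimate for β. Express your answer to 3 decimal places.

log p(β | y) = −Σ(yᵢ − βxᵢ)²/(2·1) − β²/(2·4) + const.
Setting the derivative to zero: Σxᵢ(yᵢ − βxᵢ)/1 − β/4 = 0, so β = Σxᵢyᵢ / (Σxᵢ² + σ²/τ²).
Σxᵢyᵢ = 1·5 + 5·11 + 4·11 + 4·11 + 1·2 = 150; Σxᵢ² = 59; σ²/τ² = 0.25.
β̂_MAP = 150 / (59 + 0.25) = 150/59.25 ≈ 2.532.

β̂_MAP = 2.532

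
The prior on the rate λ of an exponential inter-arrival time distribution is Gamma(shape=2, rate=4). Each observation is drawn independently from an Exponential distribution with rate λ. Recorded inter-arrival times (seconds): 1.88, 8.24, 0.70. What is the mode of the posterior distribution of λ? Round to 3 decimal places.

The Exponential(rate=λ) likelihood is ∝ λ^n e^(−λΣtᵢ). Here n = 3 and Σtᵢ = 1.88 + 8.24 + 0.70 = 10.82.
Posterior ∝ λe^(−4λ) · λ^3e^(−10.82λ) = λ^4e^(−14.82λ), i.e. Gamma(5, 14.82).
Mode = (a−1)/b = 4/14.82 ≈ 0.270.

λ̂_MAP = 0.270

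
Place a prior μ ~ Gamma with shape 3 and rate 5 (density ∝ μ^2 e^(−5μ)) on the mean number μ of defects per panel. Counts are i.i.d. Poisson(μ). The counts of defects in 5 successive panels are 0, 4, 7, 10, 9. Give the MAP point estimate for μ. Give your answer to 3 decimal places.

μ̂_MAP = 3.200

Σxᵢ = 0+4+7+10+9 = 30, with n = 5.
Posterior ∝ μ^2e^(−5μ) · μ^30e^(−5μ) = μ^32e^(−10μ), i.e. Gamma(shape=33, rate=10).
The mode of a Gamma(a, b) with a ≥ 1 (shape–rate) is (a−1)/b = 32/10 ≈ 3.200.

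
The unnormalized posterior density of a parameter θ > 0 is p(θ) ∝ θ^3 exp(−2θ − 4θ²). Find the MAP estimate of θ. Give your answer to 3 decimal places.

ℓ'(θ) = 3/θ − 2 − 8θ. Setting this to zero and multiplying by θ: 8θ² + 2θ − 3 = 0.
θ = (−2 + √(2² + 4·8·3)) / (2·8) = (−2 + √100) / 16 = (−2 + 10)/16 = 1/2.
ℓ''(θ) = −3/θ² − 8 < 0, confirming a maximum.

θ̂_MAP = 0.500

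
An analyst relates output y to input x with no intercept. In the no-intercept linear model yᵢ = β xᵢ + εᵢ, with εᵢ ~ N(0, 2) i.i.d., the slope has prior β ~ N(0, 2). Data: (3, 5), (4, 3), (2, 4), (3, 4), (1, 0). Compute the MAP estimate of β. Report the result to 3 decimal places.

β̂_MAP = 1.175

log p(β | y) = −Σ(yᵢ − βxᵢ)²/(2·2) − β²/(2·2) + const.
Setting the derivative to zero: Σxᵢ(yᵢ − βxᵢ)/2 − β/2 = 0, so β = Σxᵢyᵢ / (Σxᵢ² + σ²/τ²).
Σxᵢyᵢ = 3·5 + 4·3 + 2·4 + 3·4 + 1·0 = 47; Σxᵢ² = 39; σ²/τ² = 1.
β̂_MAP = 47 / (39 + 1) = 47/40 ≈ 1.175.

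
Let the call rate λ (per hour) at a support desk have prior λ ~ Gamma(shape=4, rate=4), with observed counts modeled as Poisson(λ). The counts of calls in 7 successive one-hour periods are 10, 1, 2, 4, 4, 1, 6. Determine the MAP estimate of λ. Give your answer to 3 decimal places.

λ̂_MAP = 2.818

Σxᵢ = 10+1+2+4+4+1+6 = 28, with n = 7.
Posterior ∝ λ^3e^(−4λ) · λ^28e^(−7λ) = λ^31e^(−11λ), i.e. Gamma(shape=32, rate=11).
The mode of a Gamma(a, b) with a ≥ 1 (shape–rate) is (a−1)/b = 31/11 ≈ 2.818.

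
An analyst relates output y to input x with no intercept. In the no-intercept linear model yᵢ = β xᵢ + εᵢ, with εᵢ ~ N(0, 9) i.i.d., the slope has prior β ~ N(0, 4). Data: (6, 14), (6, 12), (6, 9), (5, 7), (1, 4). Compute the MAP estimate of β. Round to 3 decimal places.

log p(β | y) = −Σ(yᵢ − βxᵢ)²/(2·9) − β²/(2·4) + const.
Setting the derivative to zero: Σxᵢ(yᵢ − βxᵢ)/9 − β/4 = 0, so β = Σxᵢyᵢ / (Σxᵢ² + σ²/τ²).
Σxᵢyᵢ = 6·14 + 6·12 + 6·9 + 5·7 + 1·4 = 249; Σxᵢ² = 134; σ²/τ² = 2.25.
β̂_MAP = 249 / (134 + 2.25) = 249/136.25 ≈ 1.828.

β̂_MAP = 1.828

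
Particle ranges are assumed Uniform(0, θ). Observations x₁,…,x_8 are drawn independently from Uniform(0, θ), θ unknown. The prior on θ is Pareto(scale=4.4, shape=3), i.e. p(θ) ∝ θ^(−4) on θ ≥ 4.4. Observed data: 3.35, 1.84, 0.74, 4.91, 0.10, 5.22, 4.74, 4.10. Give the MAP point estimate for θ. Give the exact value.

θ̂_MAP = 5.22

The Uniform(0, θ) likelihood is θ^(−n) for θ ≥ max(xᵢ), zero otherwise. Here max(xᵢ) = 5.22.
Posterior ∝ θ^(−4) · θ^(−8) = θ^(−12) on θ ≥ max(4.4, 5.22) = 5.22.
This density is strictly decreasing in θ, so the posterior mode lies at the lower boundary of the support.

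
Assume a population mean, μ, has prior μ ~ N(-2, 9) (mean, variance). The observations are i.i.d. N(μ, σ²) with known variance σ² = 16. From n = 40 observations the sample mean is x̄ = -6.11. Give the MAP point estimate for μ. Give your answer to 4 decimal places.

n = 40, x̄ = -6.11.
For a Normal prior and Normal likelihood with known variance, the posterior is Normal; its mode equals its mean, the precision-weighted average.
Prior precision 1/σ₀² = 1/9; data precision n/σ² = 40/16 = 2.5.
μ̂ = ((1/9)·(-2) + 2.5·(-6.11)) / (1/9 + 2.5) = (-5579/360)/(47/18) = -5579/940 ≈ -5.9351.

μ̂_MAP = -5.9351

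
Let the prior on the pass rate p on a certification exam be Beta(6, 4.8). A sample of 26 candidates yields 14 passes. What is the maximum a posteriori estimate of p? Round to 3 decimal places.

Prior: Beta(6, 4.8).
Data: 14 successes in 26 trials. The binomial likelihood contributes p^14(1−p)^12, so the posterior is Beta(6+14, 4.8+12) = Beta(20, 16.8).
For Beta(a, b) with a, b > 1 the mode is (a−1)/(a+b−2) = 19/34.8 ≈ 0.546.

p̂_MAP = 0.546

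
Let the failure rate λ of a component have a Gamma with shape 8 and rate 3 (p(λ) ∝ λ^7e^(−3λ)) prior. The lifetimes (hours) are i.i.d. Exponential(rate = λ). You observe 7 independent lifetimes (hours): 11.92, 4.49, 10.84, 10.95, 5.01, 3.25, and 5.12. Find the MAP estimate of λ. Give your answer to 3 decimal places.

The Exponential(rate=λ) likelihood is ∝ λ^n e^(−λΣtᵢ). Here n = 7 and Σtᵢ = 11.92 + 4.49 + 10.84 + 10.95 + 5.01 + 3.25 + 5.12 = 51.58.
Posterior ∝ λ^7e^(−3λ) · λ^7e^(−51.58λ) = λ^14e^(−54.58λ), i.e. Gamma(15, 54.58).
Mode = (a−1)/b = 14/54.58 ≈ 0.257.

λ̂_MAP = 0.257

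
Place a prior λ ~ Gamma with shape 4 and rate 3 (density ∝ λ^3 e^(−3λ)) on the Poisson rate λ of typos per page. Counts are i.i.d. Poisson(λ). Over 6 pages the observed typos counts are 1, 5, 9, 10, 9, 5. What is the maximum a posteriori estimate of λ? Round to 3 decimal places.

λ̂_MAP = 4.667

Σxᵢ = 1+5+9+10+9+5 = 39, with n = 6.
Posterior ∝ λ^3e^(−3λ) · λ^39e^(−6λ) = λ^42e^(−9λ), i.e. Gamma(shape=43, rate=9).
The mode of a Gamma(a, b) with a ≥ 1 (shape–rate) is (a−1)/b = 42/9 ≈ 4.667.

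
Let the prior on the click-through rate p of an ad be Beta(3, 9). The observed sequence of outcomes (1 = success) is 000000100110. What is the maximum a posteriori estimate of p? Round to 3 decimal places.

Prior: Beta(3, 9).
Data: 3 successes in 12 trials (from the sequence). The binomial likelihood contributes p^3(1−p)^9, so the posterior is Beta(3+3, 9+9) = Beta(6, 18).
For Beta(a, b) with a, b > 1 the mode is (a−1)/(a+b−2) = 5/22 ≈ 0.227.

p̂_MAP = 0.227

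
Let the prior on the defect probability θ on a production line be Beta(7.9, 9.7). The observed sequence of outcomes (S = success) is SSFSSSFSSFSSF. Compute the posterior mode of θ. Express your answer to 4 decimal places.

θ̂_MAP = 0.5559

Prior: Beta(7.9, 9.7).
Data: 9 successes in 13 trials (from the sequence). The binomial likelihood contributes θ^9(1−θ)^4, so the posterior is Beta(7.9+9, 9.7+4) = Beta(16.9, 13.7).
For Beta(a, b) with a, b > 1 the mode is (a−1)/(a+b−2) = 15.9/28.6 ≈ 0.5559.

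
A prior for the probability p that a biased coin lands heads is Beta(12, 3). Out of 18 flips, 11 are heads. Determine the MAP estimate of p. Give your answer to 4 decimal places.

p̂_MAP = 0.7097

Prior: Beta(12, 3).
Data: 11 successes in 18 trials. The binomial likelihood contributes p^11(1−p)^7, so the posterior is Beta(12+11, 3+7) = Beta(23, 10).
For Beta(a, b) with a, b > 1 the mode is (a−1)/(a+b−2) = 22/31 ≈ 0.7097.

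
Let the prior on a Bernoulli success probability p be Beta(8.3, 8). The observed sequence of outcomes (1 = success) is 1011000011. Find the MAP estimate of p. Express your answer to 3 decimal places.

p̂_MAP = 0.506

Prior: Beta(8.3, 8).
Data: 5 successes in 10 trials (from the sequence). The binomial likelihood contributes p^5(1−p)^5, so the posterior is Beta(8.3+5, 8+5) = Beta(13.3, 13).
For Beta(a, b) with a, b > 1 the mode is (a−1)/(a+b−2) = 12.3/24.3 ≈ 0.506.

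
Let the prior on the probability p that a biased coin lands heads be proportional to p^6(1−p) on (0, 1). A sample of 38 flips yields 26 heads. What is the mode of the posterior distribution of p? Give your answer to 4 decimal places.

p̂_MAP = 0.7111

The prior density ∝ p^6(1−p)^1 is the kernel of Beta(7, 2).
Data: 26 successes in 38 trials. The binomial likelihood contributes p^26(1−p)^12, so the posterior is Beta(7+26, 2+12) = Beta(33, 14).
For Beta(a, b) with a, b > 1 the mode is (a−1)/(a+b−2) = 32/45 ≈ 0.7111.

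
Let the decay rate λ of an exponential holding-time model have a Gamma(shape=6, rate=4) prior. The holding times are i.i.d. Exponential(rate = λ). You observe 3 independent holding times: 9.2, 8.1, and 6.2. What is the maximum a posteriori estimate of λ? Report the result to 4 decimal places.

λ̂_MAP = 0.2909

The Exponential(rate=λ) likelihood is ∝ λ^n e^(−λΣtᵢ). Here n = 3 and Σtᵢ = 9.2 + 8.1 + 6.2 = 23.5.
Posterior ∝ λ^5e^(−4λ) · λ^3e^(−23.5λ) = λ^8e^(−27.5λ), i.e. Gamma(9, 27.5).
Mode = (a−1)/b = 8/27.5 ≈ 0.2909.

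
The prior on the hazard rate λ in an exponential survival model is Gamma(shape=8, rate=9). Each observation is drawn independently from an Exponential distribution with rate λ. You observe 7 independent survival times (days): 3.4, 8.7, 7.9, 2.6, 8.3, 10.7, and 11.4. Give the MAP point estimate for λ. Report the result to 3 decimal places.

λ̂_MAP = 0.226

The Exponential(rate=λ) likelihood is ∝ λ^n e^(−λΣtᵢ). Here n = 7 and Σtᵢ = 3.4 + 8.7 + 7.9 + 2.6 + 8.3 + 10.7 + 11.4 = 53.
Posterior ∝ λ^7e^(−9λ) · λ^7e^(−53λ) = λ^14e^(−62λ), i.e. Gamma(15, 62).
Mode = (a−1)/b = 14/62 ≈ 0.226.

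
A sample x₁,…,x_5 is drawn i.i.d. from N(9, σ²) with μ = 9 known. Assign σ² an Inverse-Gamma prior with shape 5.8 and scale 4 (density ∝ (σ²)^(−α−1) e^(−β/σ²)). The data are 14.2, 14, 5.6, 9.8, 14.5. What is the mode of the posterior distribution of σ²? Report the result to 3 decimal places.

σ̂²_MAP = 5.510

Sum of squared deviations about the known mean: SS = (14.2−9)² + (14−9)² + (5.6−9)² + (9.8−9)² + (14.5−9)² = 94.49.
The Normal likelihood contributes (σ²)^(−n/2) exp(−SS/(2σ²)), so the posterior is Inverse-Gamma(α + n/2, β + SS/2) = Inverse-Gamma(8.3, 51.245).
The mode of Inverse-Gamma(a, b) is b/(a+1) = 51.245/9.3 ≈ 5.510.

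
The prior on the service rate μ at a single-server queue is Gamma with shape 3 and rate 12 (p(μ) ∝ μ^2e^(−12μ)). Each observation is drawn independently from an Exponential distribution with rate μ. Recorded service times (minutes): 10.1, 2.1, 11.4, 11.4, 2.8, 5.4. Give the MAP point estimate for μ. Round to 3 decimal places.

The Exponential(rate=μ) likelihood is ∝ μ^n e^(−μΣtᵢ). Here n = 6 and Σtᵢ = 10.1 + 2.1 + 11.4 + 11.4 + 2.8 + 5.4 = 43.2.
Posterior ∝ μ^2e^(−12μ) · μ^6e^(−43.2μ) = μ^8e^(−55.2μ), i.e. Gamma(9, 55.2).
Mode = (a−1)/b = 8/55.2 ≈ 0.145.

μ̂_MAP = 0.145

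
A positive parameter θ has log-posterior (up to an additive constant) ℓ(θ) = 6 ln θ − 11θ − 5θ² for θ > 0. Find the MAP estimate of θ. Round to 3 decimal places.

θ̂_MAP = 0.400

ℓ'(θ) = 6/θ − 11 − 10θ. Setting this to zero and multiplying by θ: 10θ² + 11θ − 6 = 0.
θ = (−11 + √(11² + 4·10·6)) / (2·10) = (−11 + √361) / 20 = (−11 + 19)/20 = 2/5.
ℓ''(θ) = −6/θ² − 10 < 0, confirming a maximum.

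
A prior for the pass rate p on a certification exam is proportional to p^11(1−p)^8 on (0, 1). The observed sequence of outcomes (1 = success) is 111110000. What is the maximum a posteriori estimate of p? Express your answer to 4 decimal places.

p̂_MAP = 0.5714

The prior density ∝ p^11(1−p)^8 is the kernel of Beta(12, 9).
Data: 5 successes in 9 trials (from the sequence). The binomial likelihood contributes p^5(1−p)^4, so the posterior is Beta(12+5, 9+4) = Beta(17, 13).
For Beta(a, b) with a, b > 1 the mode is (a−1)/(a+b−2) = 16/28 ≈ 0.5714.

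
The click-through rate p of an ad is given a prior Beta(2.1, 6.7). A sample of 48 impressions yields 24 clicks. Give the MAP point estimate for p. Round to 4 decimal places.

p̂_MAP = 0.4580

Prior: Beta(2.1, 6.7).
Data: 24 successes in 48 trials. The binomial likelihood contributes p^24(1−p)^24, so the posterior is Beta(2.1+24, 6.7+24) = Beta(26.1, 30.7).
For Beta(a, b) with a, b > 1 the mode is (a−1)/(a+b−2) = 25.1/54.8 ≈ 0.4580.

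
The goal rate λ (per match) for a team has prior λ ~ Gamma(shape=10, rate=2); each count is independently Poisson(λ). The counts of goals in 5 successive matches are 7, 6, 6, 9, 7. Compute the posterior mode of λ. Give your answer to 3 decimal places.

λ̂_MAP = 6.286

Σxᵢ = 7+6+6+9+7 = 35, with n = 5.
Posterior ∝ λ^9e^(−2λ) · λ^35e^(−5λ) = λ^44e^(−7λ), i.e. Gamma(shape=45, rate=7).
The mode of a Gamma(a, b) with a ≥ 1 (shape–rate) is (a−1)/b = 44/7 ≈ 6.286.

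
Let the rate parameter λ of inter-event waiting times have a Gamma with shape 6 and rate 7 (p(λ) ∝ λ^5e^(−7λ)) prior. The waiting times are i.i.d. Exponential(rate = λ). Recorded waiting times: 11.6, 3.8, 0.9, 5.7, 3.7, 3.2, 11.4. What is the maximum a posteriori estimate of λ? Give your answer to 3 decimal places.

λ̂_MAP = 0.254

The Exponential(rate=λ) likelihood is ∝ λ^n e^(−λΣtᵢ). Here n = 7 and Σtᵢ = 11.6 + 3.8 + 0.9 + 5.7 + 3.7 + 3.2 + 11.4 = 40.3.
Posterior ∝ λ^5e^(−7λ) · λ^7e^(−40.3λ) = λ^12e^(−47.3λ), i.e. Gamma(13, 47.3).
Mode = (a−1)/b = 12/47.3 ≈ 0.254.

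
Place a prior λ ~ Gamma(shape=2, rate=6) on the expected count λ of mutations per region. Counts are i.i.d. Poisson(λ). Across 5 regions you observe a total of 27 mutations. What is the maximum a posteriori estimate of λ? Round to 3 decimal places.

λ̂_MAP = 2.545

Σxᵢ = 27, n = 5.
Posterior ∝ λe^(−6λ) · λ^27e^(−5λ) = λ^28e^(−11λ), i.e. Gamma(shape=29, rate=11).
The mode of a Gamma(a, b) with a ≥ 1 (shape–rate) is (a−1)/b = 28/11 ≈ 2.545.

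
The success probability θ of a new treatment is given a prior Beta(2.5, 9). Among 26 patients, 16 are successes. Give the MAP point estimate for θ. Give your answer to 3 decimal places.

Prior: Beta(2.5, 9).
Data: 16 successes in 26 trials. The binomial likelihood contributes θ^16(1−θ)^10, so the posterior is Beta(2.5+16, 9+10) = Beta(18.5, 19).
For Beta(a, b) with a, b > 1 the mode is (a−1)/(a+b−2) = 17.5/35.5 ≈ 0.493.

θ̂_MAP = 0.493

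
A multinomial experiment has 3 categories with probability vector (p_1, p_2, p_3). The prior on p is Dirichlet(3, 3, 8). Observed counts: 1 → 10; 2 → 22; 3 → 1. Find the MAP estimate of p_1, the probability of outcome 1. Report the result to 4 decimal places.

The posterior is Dirichlet(αᵢ + nᵢ) = Dirichlet(13, 25, 9).
For a Dirichlet(a₁,…,a_K) with all aᵢ > 1, the mode has j-th component (aⱼ − 1)/(Σaᵢ − K).
Here Σaᵢ = 47 and K = 3, so p_1 = (13 − 1)/(47 − 3) = 12/44 ≈ 0.2727.

MAP estimate: 0.2727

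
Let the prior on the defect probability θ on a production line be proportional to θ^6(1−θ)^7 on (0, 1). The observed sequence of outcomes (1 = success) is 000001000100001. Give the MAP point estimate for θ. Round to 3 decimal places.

θ̂_MAP = 0.321

The prior density ∝ θ^6(1−θ)^7 is the kernel of Beta(7, 8).
Data: 3 successes in 15 trials (from the sequence). The binomial likelihood contributes θ^3(1−θ)^12, so the posterior is Beta(7+3, 8+12) = Beta(10, 20).
For Beta(a, b) with a, b > 1 the mode is (a−1)/(a+b−2) = 9/28 ≈ 0.321.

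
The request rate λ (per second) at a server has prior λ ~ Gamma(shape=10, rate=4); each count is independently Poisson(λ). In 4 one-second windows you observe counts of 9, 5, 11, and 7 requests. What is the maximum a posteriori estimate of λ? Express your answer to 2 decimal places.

Σxᵢ = 9+5+11+7 = 32, with n = 4.
Posterior ∝ λ^9e^(−4λ) · λ^32e^(−4λ) = λ^41e^(−8λ), i.e. Gamma(shape=42, rate=8).
The mode of a Gamma(a, b) with a ≥ 1 (shape–rate) is (a−1)/b = 41/8 ≈ 5.13.

λ̂_MAP = 5.13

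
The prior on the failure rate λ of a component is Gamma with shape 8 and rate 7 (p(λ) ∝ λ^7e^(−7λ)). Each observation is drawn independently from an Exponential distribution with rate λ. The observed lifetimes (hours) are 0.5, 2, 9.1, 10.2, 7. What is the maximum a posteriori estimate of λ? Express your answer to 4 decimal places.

The Exponential(rate=λ) likelihood is ∝ λ^n e^(−λΣtᵢ). Here n = 5 and Σtᵢ = 0.5 + 2 + 9.1 + 10.2 + 7 = 28.8.
Posterior ∝ λ^7e^(−7λ) · λ^5e^(−28.8λ) = λ^12e^(−35.8λ), i.e. Gamma(13, 35.8).
Mode = (a−1)/b = 12/35.8 ≈ 0.3352.

λ̂_MAP = 0.3352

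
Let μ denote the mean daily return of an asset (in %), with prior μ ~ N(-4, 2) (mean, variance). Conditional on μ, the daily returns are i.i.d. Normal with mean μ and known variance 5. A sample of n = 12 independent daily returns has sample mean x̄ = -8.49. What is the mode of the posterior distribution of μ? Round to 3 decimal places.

n = 12, x̄ = -8.49.
For a Normal prior and Normal likelihood with known variance, the posterior is Normal; its mode equals its mean, the precision-weighted average.
Prior precision 1/σ₀² = 1/2 = 0.5; data precision n/σ² = 12/5 = 2.4.
μ̂ = (0.5·(-4) + 2.4·(-8.49)) / (0.5 + 2.4) = (-22.376)/2.9 = -5594/725 ≈ -7.716.

μ̂_MAP = -7.716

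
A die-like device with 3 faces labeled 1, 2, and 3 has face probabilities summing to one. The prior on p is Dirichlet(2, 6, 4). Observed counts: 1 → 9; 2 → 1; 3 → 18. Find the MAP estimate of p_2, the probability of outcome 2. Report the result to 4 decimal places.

MAP estimate: 0.1622

The posterior is Dirichlet(αᵢ + nᵢ) = Dirichlet(11, 7, 22).
For a Dirichlet(a₁,…,a_K) with all aᵢ > 1, the mode has j-th component (aⱼ − 1)/(Σaᵢ − K).
Here Σaᵢ = 40 and K = 3, so p_2 = (7 − 1)/(40 − 3) = 6/37 ≈ 0.1622.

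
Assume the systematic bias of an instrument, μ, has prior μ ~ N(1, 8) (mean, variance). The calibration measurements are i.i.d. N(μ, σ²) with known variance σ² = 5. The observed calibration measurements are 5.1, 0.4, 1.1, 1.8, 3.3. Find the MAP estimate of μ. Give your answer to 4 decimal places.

n = 5; x̄ = (5.1 + 0.4 + 1.1 + 1.8 + 3.3)/5 = 11.7/5 = 2.34.
For a Normal prior and Normal likelihood with known variance, the posterior is Normal; its mode equals its mean, the precision-weighted average.
Prior precision 1/σ₀² = 1/8 = 0.125; data precision n/σ² = 5/5 = 1.
μ̂ = (0.125·1 + 1·2.34) / (0.125 + 1) = 2.465/1.125 = 493/225 ≈ 2.1911.

μ̂_MAP = 2.1911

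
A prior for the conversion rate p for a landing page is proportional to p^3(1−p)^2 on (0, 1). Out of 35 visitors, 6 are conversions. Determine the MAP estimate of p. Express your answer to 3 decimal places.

The prior density ∝ p^3(1−p)^2 is the kernel of Beta(4, 3).
Data: 6 successes in 35 trials. The binomial likelihood contributes p^6(1−p)^29, so the posterior is Beta(4+6, 3+29) = Beta(10, 32).
For Beta(a, b) with a, b > 1 the mode is (a−1)/(a+b−2) = 9/40 ≈ 0.225.

p̂_MAP = 0.225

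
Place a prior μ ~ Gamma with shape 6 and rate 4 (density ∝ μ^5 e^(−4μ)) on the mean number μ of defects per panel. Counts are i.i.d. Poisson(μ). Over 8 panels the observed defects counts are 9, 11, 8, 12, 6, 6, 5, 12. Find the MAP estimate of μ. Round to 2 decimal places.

μ̂_MAP = 6.17

Σxᵢ = 9+11+8+12+6+6+5+12 = 69, with n = 8.
Posterior ∝ μ^5e^(−4μ) · μ^69e^(−8μ) = μ^74e^(−12μ), i.e. Gamma(shape=75, rate=12).
The mode of a Gamma(a, b) with a ≥ 1 (shape–rate) is (a−1)/b = 74/12 ≈ 6.17.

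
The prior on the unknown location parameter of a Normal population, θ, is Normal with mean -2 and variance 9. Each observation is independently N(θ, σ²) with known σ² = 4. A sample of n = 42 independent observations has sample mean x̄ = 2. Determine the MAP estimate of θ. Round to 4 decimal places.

θ̂_MAP = 1.9581

n = 42, x̄ = 2.
For a Normal prior and Normal likelihood with known variance, the posterior is Normal; its mode equals its mean, the precision-weighted average.
Prior precision 1/σ₀² = 1/9; data precision n/σ² = 42/4 = 10.5.
θ̂ = ((1/9)·(-2) + 10.5·2) / (1/9 + 10.5) = (187/9)/(191/18) = 374/191 ≈ 1.9581.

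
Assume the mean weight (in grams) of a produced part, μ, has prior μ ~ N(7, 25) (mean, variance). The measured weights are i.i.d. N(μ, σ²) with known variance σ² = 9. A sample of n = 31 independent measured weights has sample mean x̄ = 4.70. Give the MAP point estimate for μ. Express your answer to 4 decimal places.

μ̂_MAP = 4.7264

n = 31, x̄ = 4.70.
For a Normal prior and Normal likelihood with known variance, the posterior is Normal; its mode equals its mean, the precision-weighted average.
Prior precision 1/σ₀² = 1/25 = 0.04; data precision n/σ² = 31/9.
μ̂ = (0.04·7 + (31/9)·4.7) / (0.04 + 31/9) = (7411/450)/(784/225) = 7411/1568 ≈ 4.7264.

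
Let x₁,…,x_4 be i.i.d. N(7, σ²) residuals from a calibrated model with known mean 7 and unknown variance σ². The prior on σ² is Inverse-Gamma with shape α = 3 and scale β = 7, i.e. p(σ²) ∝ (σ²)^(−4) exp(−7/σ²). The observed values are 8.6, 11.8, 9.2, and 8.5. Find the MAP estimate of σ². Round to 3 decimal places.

Sum of squared deviations about the known mean: SS = (8.6−7)² + (11.8−7)² + (9.2−7)² + (8.5−7)² = 32.69.
The Normal likelihood contributes (σ²)^(−n/2) exp(−SS/(2σ²)), so the posterior is Inverse-Gamma(α + n/2, β + SS/2) = Inverse-Gamma(5, 23.345).
The mode of Inverse-Gamma(a, b) is b/(a+1) = 23.345/6 ≈ 3.891.

σ̂²_MAP = 3.891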